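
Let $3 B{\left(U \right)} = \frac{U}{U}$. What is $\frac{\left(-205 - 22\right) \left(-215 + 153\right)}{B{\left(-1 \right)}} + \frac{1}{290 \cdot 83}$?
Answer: $\frac{1016283541}{24070} \approx 42222.0$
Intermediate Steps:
$B{\left(U \right)} = \frac{1}{3}$ ($B{\left(U \right)} = \frac{U \frac{1}{U}}{3} = \frac{1}{3} \cdot 1 = \frac{1}{3}$)
$\frac{\left(-205 - 22\right) \left(-215 + 153\right)}{B{\left(-1 \right)}} + \frac{1}{290 \cdot 83} = \left(-205 - 22\right) \left(-215 + 153\right) \frac{1}{\frac{1}{3}} + \frac{1}{290 \cdot 83} = \left(-227\right) \left(-62\right) 3 + \frac{1}{290} \cdot \frac{1}{83} = 14074 \cdot 3 + \frac{1}{24070} = 42222 + \frac{1}{24070} = \frac{1016283541}{24070}$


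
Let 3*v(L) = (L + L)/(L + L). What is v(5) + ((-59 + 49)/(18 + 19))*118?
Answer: -3503/111 ≈ -31.559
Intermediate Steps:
v(L) = 1/3 (v(L) = ((L + L)/(L + L))/3 = ((2*L)/((2*L)))/3 = ((2*L)*(1/(2*L)))/3 = (1/3)*1 = 1/3)
v(5) + ((-59 + 49)/(18 + 19))*118 = 1/3 + ((-59 + 49)/(18 + 19))*118 = 1/3 - 10/37*118 = 1/3 - 1180/37 = -3503/111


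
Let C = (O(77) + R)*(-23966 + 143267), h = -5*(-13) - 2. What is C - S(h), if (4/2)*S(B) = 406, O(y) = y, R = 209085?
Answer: 24953235559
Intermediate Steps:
h = 63 (h = 65 - 2 = 63)
S(B) = 203 (S(B) = (1/2)*406 = 203)
C = 24953235762 (C = (77 + 209085)*(-23966 + 143267) = 209162*119301 = 24953235762)
C - S(h) = 24953235762 - 1*203 = 24953235762 - 203 = 24953235559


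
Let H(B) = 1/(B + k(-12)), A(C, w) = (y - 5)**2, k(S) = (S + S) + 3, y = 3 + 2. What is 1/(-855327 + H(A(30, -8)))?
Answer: -21/17961868 ≈ -1.1691e-6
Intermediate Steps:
y = 5
k(S) = 3 + 2*S (k(S) = 2*S + 3 = 3 + 2*S)
A(C, w) = 0 (A(C, w) = (5 - 5)**2 = 0**2 = 0)
H(B) = 1/(-21 + B) (H(B) = 1/(B + (3 + 2*(-12))) = 1/(B + (3 - 24)) = 1/(B - 21) = 1/(-21 + B))
1/(-855327 + H(A(30, -8))) = 1/(-855327 + 1/(-21 + 0)) = 1/(-855327 + 1/(-21)) = 1/(-855327 - 1/21) = 1/(-17961868/21) = -21/17961868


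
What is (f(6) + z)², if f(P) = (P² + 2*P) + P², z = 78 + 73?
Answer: 55225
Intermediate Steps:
z = 151
f(P) = 2*P + 2*P²
(f(6) + z)² = (2*6*(1 + 6) + 151)² = (2*6*7 + 151)² = (84 + 151)² = 235² = 55225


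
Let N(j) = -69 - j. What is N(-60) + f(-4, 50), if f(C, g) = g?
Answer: 41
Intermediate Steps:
N(-60) + f(-4, 50) = (-69 - 1*(-60)) + 50 = (-69 + 60) + 50 = -9 + 50 = 41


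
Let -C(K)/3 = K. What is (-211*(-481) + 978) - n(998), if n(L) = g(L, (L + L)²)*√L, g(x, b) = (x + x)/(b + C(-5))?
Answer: 102469 - 1996*√998/3984031 ≈ 1.0247e+5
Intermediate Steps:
C(K) = -3*K
g(x, b) = 2*x/(15 + b) (g(x, b) = (x + x)/(b - 3*(-5)) = (2*x)/(b + 15) = (2*x)/(15 + b) = 2*x/(15 + b))
n(L) = 2*L^(3/2)/(15 + 4*L²) (n(L) = (2*L/(15 + (L + L)²))*√L = (2*L/(15 + (2*L)²))*√L = (2*L/(15 + 4*L²))*√L = 2*L^(3/2)/(15 + 4*L²))
(-211*(-481) + 978) - n(998) = (-211*(-481) + 978) - 2*998^(3/2)/(15 + 4*998²) = (101491 + 978) - 2*998*√998/(15 + 4*996004) = 102469 - 2*998*√998/(15 + 3984016) = 102469 - 2*998*√998/3984031 = 102469 - 1996*√998/3984031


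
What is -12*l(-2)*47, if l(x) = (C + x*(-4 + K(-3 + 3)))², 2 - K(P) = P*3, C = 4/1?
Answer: -36096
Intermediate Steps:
C = 4 (C = 4*1 = 4)
K(P) = 2 - 3*P (K(P) = 2 - P*3 = 2 - 3*P)
l(x) = (4 - 2*x)² (l(x) = (4 + x*(-4 + (2 - 3*(-3 + 3))))² = (4 + x*(-4 + (2 - 3*0)))² = (4 + x*(-4 + (2 + 0)))² = (4 + x*(-4 + 2))² = (4 + x*(-2))² = (4 - 2*x)²)
-12*l(-2)*47 = -48*(-2 - 2)²*47 = -48*(-4)²*47 = -48*16*47 = -12*64*47 = -768*47 = -36096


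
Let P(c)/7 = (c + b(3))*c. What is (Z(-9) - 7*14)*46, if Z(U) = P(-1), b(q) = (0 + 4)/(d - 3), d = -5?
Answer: -4025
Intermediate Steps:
b(q) = -1/2 (b(q) = (0 + 4)/(-5 - 3) = 4/(-8) = 4*(-1/8) = -1/2)
P(c) = 7*c*(-1/2 + c) (P(c) = 7*((c - 1/2)*c) = 7*((-1/2 + c)*c) = 7*(c*(-1/2 + c)) = 7*c*(-1/2 + c))
Z(U) = 21/2 (Z(U) = (7/2)*(-1)*(-1 + 2*(-1)) = (7/2)*(-1)*(-1 - 2) = (7/2)*(-1)*(-3) = 21/2)
(Z(-9) - 7*14)*46 = (21/2 - 7*14)*46 = (21/2 - 98)*46 = -175/2*46 = -4025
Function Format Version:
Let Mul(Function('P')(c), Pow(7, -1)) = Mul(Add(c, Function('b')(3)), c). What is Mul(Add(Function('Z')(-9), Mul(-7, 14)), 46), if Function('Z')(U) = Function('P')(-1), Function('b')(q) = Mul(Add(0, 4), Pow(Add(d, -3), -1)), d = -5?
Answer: -4025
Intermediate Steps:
Function('b')(q) = Rational(-1, 2) (Function('b')(q) = Mul(Add(0, 4), Pow(Add(-5, -3), -1)) = Mul(4, Pow(-8, -1)) = Mul(4, Rational(-1, 8)) = Rational(-1, 2))
Function('P')(c) = Mul(7, c, Add(Rational(-1, 2), c)) (Function('P')(c) = Mul(7, Mul(Add(c, Rational(-1, 2)), c)) = Mul(7, Mul(Add(Rational(-1, 2), c), c)) = Mul(7, Mul(c, Add(Rational(-1, 2), c))) = Mul(7, c, Add(Rational(-1, 2), c)))
Function('Z')(U) = Rational(21, 2) (Function('Z')(U) = Mul(Rational(7, 2), -1, Add(-1, Mul(2, -1))) = Mul(Rational(7, 2), -1, Add(-1, -2)) = Mul(Rational(7, 2), -1, -3) = Rational(21, 2))
Mul(Add(Function('Z')(-9), Mul(-7, 14)), 46) = Mul(Add(Rational(21, 2), Mul(-7, 14)), 46) = Mul(Add(Rational(21, 2), -98), 46) = Mul(Rational(-175, 2), 46) = -4025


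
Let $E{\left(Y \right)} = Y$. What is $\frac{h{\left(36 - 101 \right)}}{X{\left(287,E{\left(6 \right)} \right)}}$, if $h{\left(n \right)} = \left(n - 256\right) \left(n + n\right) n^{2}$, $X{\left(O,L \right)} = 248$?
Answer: $\frac{88154625}{124} \approx 7.1092 \cdot 10^{5}$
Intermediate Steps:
$h{\left(n \right)} = 2 n^{3} \left(-256 + n\right)$ ($h{\left(n \right)} = \left(-256 + n\right) 2 n n^{2} = 2 n \left(-256 + n\right) n^{2} = 2 n^{3} \left(-256 + n\right)$)
$\frac{h{\left(36 - 101 \right)}}{X{\left(287,E{\left(6 \right)} \right)}} = \frac{2 \left(36 - 101\right)^{3} \left(-256 + \left(36 - 101\right)\right)}{248} = 2 \left(36 - 101\right)^{3} \left(-256 + \left(36 - 101\right)\right) \frac{1}{248} = 2 \left(-65\right)^{3} \left(-256 - 65\right) \frac{1}{248} = 2 \left(-274625\right) \left(-321\right) \frac{1}{248} = 176309250 \cdot \frac{1}{248} = \frac{88154625}{124}$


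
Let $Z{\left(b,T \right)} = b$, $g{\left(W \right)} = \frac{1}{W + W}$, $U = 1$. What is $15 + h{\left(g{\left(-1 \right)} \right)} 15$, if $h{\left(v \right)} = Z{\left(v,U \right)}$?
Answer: $\frac{15}{2} \approx 7.5$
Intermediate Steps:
$g{\left(W \right)} = \frac{1}{2 W}$
$h{\left(v \right)} = v$
$15 + h{\left(g{\left(-1 \right)} \right)} 15 = 15 + \frac{1}{2 \left(-1\right)} 15 = 15 + \frac{1}{2} \left(-1\right) 15 = 15 - \frac{15}{2} = \frac{15}{2}$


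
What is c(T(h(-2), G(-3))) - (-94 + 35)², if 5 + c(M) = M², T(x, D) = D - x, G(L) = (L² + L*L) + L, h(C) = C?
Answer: -3197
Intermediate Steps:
G(L) = L + 2*L² (G(L) = (L² + L²) + L = 2*L² + L = L + 2*L²)
c(M) = -5 + M²
c(T(h(-2), G(-3))) - (-94 + 35)² = (-5 + (-3*(1 + 2*(-3)) - 1*(-2))²) - (-94 + 35)² = (-5 + (-3*(1 - 6) + 2)²) - 1*(-59)² = (-5 + (-3*(-5) + 2)²) - 1*3481 = (-5 + (15 + 2)²) - 3481 = (-5 + 17²) - 3481 = (-5 + 289) - 3481 = 284 - 3481 = -3197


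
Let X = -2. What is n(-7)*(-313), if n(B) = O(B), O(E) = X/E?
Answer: -626/7 ≈ -89.429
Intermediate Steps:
O(E) = -2/E
n(B) = -2/B
n(-7)*(-313) = -2/(-7)*(-313) = -2*(-1/7)*(-313) = (2/7)*(-313) = -626/7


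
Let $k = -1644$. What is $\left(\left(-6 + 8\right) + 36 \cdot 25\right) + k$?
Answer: $-742$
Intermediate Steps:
$\left(\left(-6 + 8\right) + 36 \cdot 25\right) + k = \left(\left(-6 + 8\right) + 36 \cdot 25\right) - 1644 = \left(2 + 900\right) - 1644 = 902 - 1644 = -742$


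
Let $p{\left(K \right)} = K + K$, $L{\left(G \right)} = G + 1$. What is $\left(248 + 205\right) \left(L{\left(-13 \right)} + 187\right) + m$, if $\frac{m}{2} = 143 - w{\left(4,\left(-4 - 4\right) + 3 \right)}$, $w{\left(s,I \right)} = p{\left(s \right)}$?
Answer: $79545$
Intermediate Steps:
$L{\left(G \right)} = 1 + G$
$p{\left(K \right)} = 2 K$
$w{\left(s,I \right)} = 2 s$
$m = 270$ ($m = 2 \left(143 - 2 \cdot 4\right) = 2 \left(143 - 8\right) = 2 \cdot 135 = 270$)
$\left(248 + 205\right) \left(L{\left(-13 \right)} + 187\right) + m = \left(248 + 205\right) \left(\left(1 - 13\right) + 187\right) + 270 = 453 \left(-12 + 187\right) + 270 = 453 \cdot 175 + 270 = 79275 + 270 = 79545$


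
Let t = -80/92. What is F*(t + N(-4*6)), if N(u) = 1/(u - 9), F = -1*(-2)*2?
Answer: -2732/759 ≈ -3.5995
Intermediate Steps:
t = -20/23 (t = -80*1/92 = -20/23 ≈ -0.86957)
F = 4 (F = 2*2 = 4)
N(u) = 1/(-9 + u)
F*(t + N(-4*6)) = 4*(-20/23 + 1/(-9 - 4*6)) = 4*(-20/23 + 1/(-9 - 24)) = 4*(-20/23 + 1/(-33)) = 4*(-20/23 - 1/33) = 4*(-683/759) = -2732/759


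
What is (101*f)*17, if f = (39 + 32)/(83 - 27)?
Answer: 121907/56 ≈ 2176.9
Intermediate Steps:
f = 71/56 ≈ 1.2679
(101*f)*17 = (101*(71/56))*17 = (7171/56)*17 = 121907/56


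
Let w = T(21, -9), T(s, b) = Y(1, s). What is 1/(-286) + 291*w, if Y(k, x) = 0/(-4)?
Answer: -1/286 ≈ -0.0034965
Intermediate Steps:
Y(k, x) = 0 (Y(k, x) = 0*(-¼) = 0)
T(s, b) = 0
w = 0
1/(-286) + 291*w = 1/(-286) + 291*0 = -1/286 + 0 = -1/286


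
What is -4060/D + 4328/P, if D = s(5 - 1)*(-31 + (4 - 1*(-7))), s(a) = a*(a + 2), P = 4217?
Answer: 959923/101208 ≈ 9.4846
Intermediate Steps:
s(a) = a*(2 + a)
D = -480 (D = ((5 - 1)*(2 + (5 - 1)))*(-31 + (4 - 1*(-7))) = (4*(2 + 4))*(-31 + (4 + 7)) = (4*6)*(-31 + 11) = 24*(-20) = -480)
-4060/D + 4328/P = -4060/(-480) + 4328/4217 = -4060*(-1/480) + 4328*(1/4217) = 203/24 + 4328/4217 = 959923/101208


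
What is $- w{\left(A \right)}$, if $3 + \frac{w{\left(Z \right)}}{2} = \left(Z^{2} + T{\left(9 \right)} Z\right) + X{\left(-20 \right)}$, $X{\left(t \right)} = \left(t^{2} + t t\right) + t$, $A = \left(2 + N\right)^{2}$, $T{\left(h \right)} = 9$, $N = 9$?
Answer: $-33014$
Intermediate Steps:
$A = 121$ ($A = \left(2 + 9\right)^{2} = 11^{2} = 121$)
$X{\left(t \right)} = t + 2 t^{2}$ ($X{\left(t \right)} = \left(t^{2} + t^{2}\right) + t = 2 t^{2} + t = t + 2 t^{2}$)
$w{\left(Z \right)} = 1554 + 2 Z^{2} + 18 Z$ ($w{\left(Z \right)} = -6 + 2 \left(\left(Z^{2} + 9 Z\right) - 20 \left(1 + 2 \left(-20\right)\right)\right) = -6 + 2 \left(\left(Z^{2} + 9 Z\right) - 20 \left(1 - 40\right)\right) = -6 + 2 \left(\left(Z^{2} + 9 Z\right) - -780\right) = -6 + 2 \left(\left(Z^{2} + 9 Z\right) + 780\right) = -6 + 2 \left(780 + Z^{2} + 9 Z\right) = -6 + \left(1560 + 2 Z^{2} + 18 Z\right) = 1554 + 2 Z^{2} + 18 Z$)
$- w{\left(A \right)} = - (1554 + 2 \cdot 121^{2} + 18 \cdot 121) = - (1554 + 2 \cdot 14641 + 2178) = - (1554 + 29282 + 2178) = \left(-1\right) 33014 = -33014$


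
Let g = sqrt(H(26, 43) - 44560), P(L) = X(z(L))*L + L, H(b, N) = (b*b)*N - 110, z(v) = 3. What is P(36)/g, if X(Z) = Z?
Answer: -72*I*sqrt(15602)/7801 ≈ -1.1528*I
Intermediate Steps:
H(b, N) = -110 + N*b**2 (H(b, N) = b**2*N - 110 = N*b**2 - 110 = -110 + N*b**2)
P(L) = 4*L (P(L) = 3*L + L = 4*L)
g = I*sqrt(15602) (g = sqrt((-110 + 43*26**2) - 44560) = sqrt((-110 + 43*676) - 44560) = sqrt((-110 + 29068) - 44560) = sqrt(28958 - 44560) = sqrt(-15602) = I*sqrt(15602) ≈ 124.91*I)
P(36)/g = (4*36)/((I*sqrt(15602))) = 144*(-I*sqrt(15602)/15602) = -72*I*sqrt(15602)/7801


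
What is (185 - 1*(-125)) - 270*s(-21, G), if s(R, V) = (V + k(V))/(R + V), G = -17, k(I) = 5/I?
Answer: 60440/323 ≈ 187.12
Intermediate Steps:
s(R, V) = (V + 5/V)/(R + V)
(185 - 1*(-125)) - 270*s(-21, G) = (185 - 1*(-125)) - 270*(5 + (-17)**2)/((-17)*(-21 - 17)) = (185 + 125) - (-270)*(5 + 289)/(17*(-38)) = 310 - (-270)*(-1)*294/(17*38) = 310 - 270*147/323 = 310 - 39690/323 = 60440/323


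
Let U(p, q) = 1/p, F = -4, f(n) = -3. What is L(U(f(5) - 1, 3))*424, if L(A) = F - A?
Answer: -1590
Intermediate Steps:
L(A) = -4 - A
L(U(f(5) - 1, 3))*424 = (-4 - 1/(-3 - 1))*424 = (-4 - 1/(-4))*424 = (-4 - 1*(-¼))*424 = (-4 + ¼)*424 = -15/4*424 = -1590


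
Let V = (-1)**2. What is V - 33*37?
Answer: -1220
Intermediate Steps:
V = 1
V - 33*37 = 1 - 33*37 = 1 - 1221 = -1220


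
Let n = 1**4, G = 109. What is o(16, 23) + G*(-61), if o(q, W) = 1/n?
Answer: -6648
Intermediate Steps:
n = 1
o(q, W) = 1 (o(q, W) = 1/1 = 1)
o(16, 23) + G*(-61) = 1 + 109*(-61) = 1 - 6649 = -6648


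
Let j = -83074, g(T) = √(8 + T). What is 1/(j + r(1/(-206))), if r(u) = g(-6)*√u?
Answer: -8556622/710832816029 - I*√103/710832816029 ≈ -1.2037e-5 - 1.4277e-11*I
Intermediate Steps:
r(u) = √2*√u (r(u) = √(8 - 6)*√u = √2*√u)
1/(j + r(1/(-206))) = 1/(-83074 + √2*√(1/(-206))) = 1/(-83074 + √2*√(-1/206)) = 1/(-83074 + √2*(I*√206/206)) = 1/(-83074 + I*√103/103)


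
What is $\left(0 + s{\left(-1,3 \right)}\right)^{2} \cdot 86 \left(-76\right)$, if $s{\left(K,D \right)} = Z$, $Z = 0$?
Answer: $0$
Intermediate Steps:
$s{\left(K,D \right)} = 0$
$\left(0 + s{\left(-1,3 \right)}\right)^{2} \cdot 86 \left(-76\right) = \left(0 + 0\right)^{2} \cdot 86 \left(-76\right) = 0^{2} \cdot 86 \left(-76\right) = 0 \cdot 86 \left(-76\right) = 0 \left(-76\right) = 0$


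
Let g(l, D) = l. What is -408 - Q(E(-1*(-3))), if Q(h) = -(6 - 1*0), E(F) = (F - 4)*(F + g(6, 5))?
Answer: -402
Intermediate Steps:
E(F) = (-4 + F)*(6 + F) (E(F) = (F - 4)*(F + 6) = (-4 + F)*(6 + F))
Q(h) = -6 (Q(h) = -(6 + 0) = -1*6 = -6)
-408 - Q(E(-1*(-3))) = -408 - 1*(-6) = -408 + 6 = -402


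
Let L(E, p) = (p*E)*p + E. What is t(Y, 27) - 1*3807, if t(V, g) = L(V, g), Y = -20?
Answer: -18407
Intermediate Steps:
L(E, p) = E + E*p² (L(E, p) = (E*p)*p + E = E*p² + E = E + E*p²)
t(V, g) = V*(1 + g²)
t(Y, 27) - 1*3807 = -20*(1 + 27²) - 1*3807 = -20*(1 + 729) - 3807 = -20*730 - 3807 = -14600 - 3807 = -18407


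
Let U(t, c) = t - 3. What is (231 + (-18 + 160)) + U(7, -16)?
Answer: 377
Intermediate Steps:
U(t, c) = -3 + t
(231 + (-18 + 160)) + U(7, -16) = (231 + (-18 + 160)) + (-3 + 7) = (231 + 142) + 4 = 373 + 4 = 377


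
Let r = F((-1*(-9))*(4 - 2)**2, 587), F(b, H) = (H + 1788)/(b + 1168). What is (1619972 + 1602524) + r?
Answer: 3879887559/1204 ≈ 3.2225e+6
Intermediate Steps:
F(b, H) = (1788 + H)/(1168 + b)
r = 2375/1204 (r = (1788 + 587)/(1168 + (-1*(-9))*(4 - 2)**2) = 2375/(1168 + 9*2**2) = 2375/(1168 + 9*4) = 2375/(1168 + 36) = 2375/1204 ≈ 1.9726)
(1619972 + 1602524) + r = (1619972 + 1602524) + 2375/1204 = 3222496 + 2375/1204 = 3879887559/1204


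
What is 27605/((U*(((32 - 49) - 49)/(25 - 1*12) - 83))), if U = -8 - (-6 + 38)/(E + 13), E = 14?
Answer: 1937871/56792 ≈ 34.122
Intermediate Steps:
U = -248/27 (U = -8 - (-6 + 38)/(14 + 13) = -8 - 32/27 = -248/27 ≈ -9.1852)
27605/((U*(((32 - 49) - 49)/(25 - 1*12) - 83))) = 27605/((-248*(((32 - 49) - 49)/(25 - 1*12) - 83)/27)) = 27605/((-248*((-17 - 49)/(25 - 12) - 83)/27)) = 27605/((-248*(-66/13 - 83)/27)) = 27605/((-248/27*(-1145/13))) = 27605/(283960/351) = 27605*(351/283960) = 1937871/56792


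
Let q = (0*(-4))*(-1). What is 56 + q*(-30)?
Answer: 56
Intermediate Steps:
q = 0 (q = 0*(-1) = 0)
56 + q*(-30) = 56 + 0*(-30) = 56 + 0 = 56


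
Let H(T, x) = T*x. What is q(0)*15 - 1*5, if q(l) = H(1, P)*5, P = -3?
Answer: -230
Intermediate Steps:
q(l) = -15 (q(l) = (1*(-3))*5 = -3*5 = -15)
q(0)*15 - 1*5 = -15*15 - 1*5 = -225 - 5 = -230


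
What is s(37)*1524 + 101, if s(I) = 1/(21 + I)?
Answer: 3691/29 ≈ 127.28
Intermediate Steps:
s(37)*1524 + 101 = 1524/(21 + 37) + 101 = 1524/58 + 101 = (1/58)*1524 + 101 = 762/29 + 101 = 3691/29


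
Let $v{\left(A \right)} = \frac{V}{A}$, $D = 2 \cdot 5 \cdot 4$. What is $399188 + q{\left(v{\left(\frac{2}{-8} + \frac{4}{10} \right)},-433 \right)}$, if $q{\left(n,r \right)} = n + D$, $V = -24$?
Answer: $399068$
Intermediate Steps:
$D = 40$ ($D = 10 \cdot 4 = 40$)
$v{\left(A \right)} = - \frac{24}{A}$
$q{\left(n,r \right)} = 40 + n$ ($q{\left(n,r \right)} = n + 40 = 40 + n$)
$399188 + q{\left(v{\left(\frac{2}{-8} + \frac{4}{10} \right)},-433 \right)} = 399188 + \left(40 - \frac{24}{\frac{2}{-8} + \frac{4}{10}}\right) = 399188 + \left(40 - \frac{24}{2 \left(- \frac{1}{8}\right) + 4 \cdot \frac{1}{10}}\right) = 399188 + \left(40 - \frac{24}{- \frac{1}{4} + \frac{2}{5}}\right) = 399188 + \left(40 - \frac{24}{\frac{3}{20}}\right) = 399188 + \left(40 - 160\right) = 399188 - 120 = 399068$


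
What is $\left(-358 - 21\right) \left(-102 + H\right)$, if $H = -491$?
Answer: $224747$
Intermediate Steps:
$\left(-358 - 21\right) \left(-102 + H\right) = \left(-358 - 21\right) \left(-102 - 491\right) = \left(-379\right) \left(-593\right) = 224747$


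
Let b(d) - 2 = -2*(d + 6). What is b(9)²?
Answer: 784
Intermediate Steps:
b(d) = -10 - 2*d (b(d) = 2 - 2*(d + 6) = 2 - 2*(6 + d) = 2 + (-12 - 2*d) = -10 - 2*d)
b(9)² = (-10 - 2*9)² = (-10 - 18)² = (-28)² = 784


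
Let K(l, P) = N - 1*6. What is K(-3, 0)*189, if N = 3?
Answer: -567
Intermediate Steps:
K(l, P) = -3 (K(l, P) = 3 - 1*6 = 3 - 6 = -3)
K(-3, 0)*189 = -3*189 = -567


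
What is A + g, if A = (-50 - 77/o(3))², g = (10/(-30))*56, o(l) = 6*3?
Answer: 948481/324 ≈ 2927.4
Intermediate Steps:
o(l) = 18
g = -56/3 (g = (10*(-1/30))*56 = -⅓*56 = -56/3 ≈ -18.667)
A = 954529/324 (A = (-50 - 77/18)² = (-977/18)² = 954529/324 ≈ 2946.1)
A + g = 954529/324 - 56/3 = 948481/324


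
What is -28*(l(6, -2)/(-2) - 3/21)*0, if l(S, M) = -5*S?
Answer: 0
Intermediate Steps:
-28*(l(6, -2)/(-2) - 3/21)*0 = -28*(-5*6/(-2) - 3/21)*0 = -28*(-30*(-½) - 3*1/21)*0 = -28*(15 - ⅐)*0 = -28*104/7*0 = -416*0 = 0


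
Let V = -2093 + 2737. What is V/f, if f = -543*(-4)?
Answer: 161/543 ≈ 0.29650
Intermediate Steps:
f = 2172
V = 644
V/f = 644/2172 = 644*(1/2172) = 161/543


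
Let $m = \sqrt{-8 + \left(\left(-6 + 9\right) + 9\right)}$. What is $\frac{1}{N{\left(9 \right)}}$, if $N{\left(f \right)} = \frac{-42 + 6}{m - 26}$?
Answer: $\frac{2}{3} \approx 0.66667$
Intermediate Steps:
$m = 2$ ($m = \sqrt{-8 + \left(3 + 9\right)} = \sqrt{-8 + 12} = \sqrt{4} = 2$)
$N{\left(f \right)} = \frac{3}{2}$ ($N{\left(f \right)} = \frac{-42 + 6}{2 - 26} = - \frac{36}{-24} = \left(-36\right) \left(- \frac{1}{24}\right) = \frac{3}{2}$)
$\frac{1}{N{\left(9 \right)}} = \frac{1}{\frac{3}{2}} = \frac{2}{3}$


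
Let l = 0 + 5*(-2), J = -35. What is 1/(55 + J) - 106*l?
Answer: 21201/20 ≈ 1060.1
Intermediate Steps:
l = -10 (l = 0 - 10 = -10)
1/(55 + J) - 106*l = 1/(55 - 35) - 106*(-10) = 1/20 + 1060 = 21201/20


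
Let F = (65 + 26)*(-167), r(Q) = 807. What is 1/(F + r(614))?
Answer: -1/14390 ≈ -6.9493e-5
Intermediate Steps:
F = -15197 (F = 91*(-167) = -15197)
1/(F + r(614)) = 1/(-15197 + 807) = 1/(-14390) = -1/14390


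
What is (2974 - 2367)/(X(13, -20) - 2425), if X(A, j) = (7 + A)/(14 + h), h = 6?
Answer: -607/2424 ≈ -0.25041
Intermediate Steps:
X(A, j) = 7/20 + A/20 (X(A, j) = (7 + A)/(14 + 6) = (7 + A)/20 = (7 + A)*(1/20) = 7/20 + A/20)
(2974 - 2367)/(X(13, -20) - 2425) = (2974 - 2367)/((7/20 + (1/20)*13) - 2425) = 607/((7/20 + 13/20) - 2425) = 607/(1 - 2425) = 607/(-2424) = 607*(-1/2424) = -607/2424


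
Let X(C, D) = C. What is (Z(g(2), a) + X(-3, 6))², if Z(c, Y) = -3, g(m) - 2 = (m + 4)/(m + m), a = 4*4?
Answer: 36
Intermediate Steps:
a = 16
g(m) = 2 + (4 + m)/(2*m) (g(m) = 2 + (m + 4)/(m + m) = 2 + (4 + m)/((2*m)) = 2 + (4 + m)*(1/(2*m)) = 2 + (4 + m)/(2*m))
(Z(g(2), a) + X(-3, 6))² = (-3 - 3)² = (-6)² = 36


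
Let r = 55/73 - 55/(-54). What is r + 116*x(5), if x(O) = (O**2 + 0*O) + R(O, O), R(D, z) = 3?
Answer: 12810601/3942 ≈ 3249.8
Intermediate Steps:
r = 6985/3942 (r = 55*(1/73) - 55*(-1/54) = 55/73 + 55/54 = 6985/3942 ≈ 1.7719)
x(O) = 3 + O**2 (x(O) = (O**2 + 0*O) + 3 = (O**2 + 0) + 3 = O**2 + 3 = 3 + O**2)
r + 116*x(5) = 6985/3942 + 116*(3 + 5**2) = 6985/3942 + 116*(3 + 25) = 6985/3942 + 116*28 = 6985/3942 + 3248 = 12810601/3942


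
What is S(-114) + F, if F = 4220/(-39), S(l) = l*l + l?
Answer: 498178/39 ≈ 12774.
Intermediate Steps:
S(l) = l + l² (S(l) = l² + l = l + l²)
F = -4220/39 (F = 4220*(-1/39) = -4220/39 ≈ -108.21)
S(-114) + F = -114*(1 - 114) - 4220/39 = -114*(-113) - 4220/39 = 12882 - 4220/39 = 498178/39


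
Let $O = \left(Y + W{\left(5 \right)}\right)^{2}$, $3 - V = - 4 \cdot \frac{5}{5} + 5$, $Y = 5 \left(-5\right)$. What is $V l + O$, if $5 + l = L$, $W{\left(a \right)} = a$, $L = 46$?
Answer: $482$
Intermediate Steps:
$l = 41$ ($l = -5 + 46 = 41$)
$Y = -25$
$V = 2$ ($V = 3 - \left(- 4 \cdot \frac{5}{5} + 5\right) = 3 - \left(- 4 \cdot 5 \cdot \frac{1}{5} + 5\right) = 3 - \left(\left(-4\right) 1 + 5\right) = 3 - \left(-4 + 5\right) = 3 - 1 = 2$)
$O = 400$ ($O = \left(-25 + 5\right)^{2} = \left(-20\right)^{2} = 400$)
$V l + O = 2 \cdot 41 + 400 = 82 + 400 = 482$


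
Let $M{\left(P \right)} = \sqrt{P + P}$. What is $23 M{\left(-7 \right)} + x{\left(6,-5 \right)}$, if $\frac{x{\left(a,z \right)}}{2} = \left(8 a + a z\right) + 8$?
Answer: $52 + 23 i \sqrt{14} \approx 52.0 + 86.058 i$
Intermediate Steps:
$x{\left(a,z \right)} = 16 + 16 a + 2 a z$ ($x{\left(a,z \right)} = 2 \left(\left(8 a + a z\right) + 8\right) = 2 \left(8 + 8 a + a z\right) = 16 + 16 a + 2 a z$)
$M{\left(P \right)} = \sqrt{2} \sqrt{P}$ ($M{\left(P \right)} = \sqrt{2 P} = \sqrt{2} \sqrt{P}$)
$23 M{\left(-7 \right)} + x{\left(6,-5 \right)} = 23 \sqrt{2} \sqrt{-7} + \left(16 + 16 \cdot 6 + 2 \cdot 6 \left(-5\right)\right) = 23 \sqrt{2} i \sqrt{7} + \left(16 + 96 - 60\right) = 23 i \sqrt{14} + 52 = 52 + 23 i \sqrt{14}$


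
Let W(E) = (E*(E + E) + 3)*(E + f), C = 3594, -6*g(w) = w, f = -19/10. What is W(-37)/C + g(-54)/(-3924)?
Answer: -58115063/1958730 ≈ -29.670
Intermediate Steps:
f = -19/10 (f = -19*⅒ = -19/10 ≈ -1.9000)
g(w) = -w/6
W(E) = (3 + 2*E²)*(-19/10 + E) (W(E) = (E*(E + E) + 3)*(E - 19/10) = (E*(2*E) + 3)*(-19/10 + E) = (2*E² + 3)*(-19/10 + E) = (3 + 2*E²)*(-19/10 + E))
W(-37)/C + g(-54)/(-3924) = (-57/10 + 2*(-37)³ + 3*(-37) - 19/5*(-37)²)/3594 - ⅙*(-54)/(-3924) = (-57/10 + 2*(-50653) - 111 - 19/5*1369)*(1/3594) + 9*(-1/3924) = (-57/10 - 101306 - 111 - 26011/5)*(1/3594) - 1/436 = -1066249/10*1/3594 - 1/436 = -1066249/35940 - 1/436 = -58115063/1958730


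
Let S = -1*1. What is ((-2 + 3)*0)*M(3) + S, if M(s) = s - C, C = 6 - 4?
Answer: -1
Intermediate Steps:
S = -1
C = 2
M(s) = -2 + s (M(s) = s - 1*2 = s - 2 = -2 + s)
((-2 + 3)*0)*M(3) + S = ((-2 + 3)*0)*(-2 + 3) - 1 = (1*0)*1 - 1 = 0*1 - 1 = 0 - 1 = -1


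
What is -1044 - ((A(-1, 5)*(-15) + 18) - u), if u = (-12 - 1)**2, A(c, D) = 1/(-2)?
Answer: -1801/2 ≈ -900.50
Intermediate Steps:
A(c, D) = -1/2
u = 169 (u = (-13)**2 = 169)
-1044 - ((A(-1, 5)*(-15) + 18) - u) = -1044 - ((-1/2*(-15) + 18) - 1*169) = -1044 - ((15/2 + 18) - 169) = -1044 - (51/2 - 169) = -1044 - 1*(-287/2) = -1044 + 287/2 = -1801/2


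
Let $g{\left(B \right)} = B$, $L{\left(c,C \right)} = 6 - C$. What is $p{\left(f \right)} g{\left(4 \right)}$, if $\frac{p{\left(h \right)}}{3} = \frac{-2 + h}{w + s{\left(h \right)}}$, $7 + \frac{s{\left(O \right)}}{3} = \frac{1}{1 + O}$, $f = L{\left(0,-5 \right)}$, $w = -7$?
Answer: $- \frac{144}{37} \approx -3.8919$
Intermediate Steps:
$f = 11$ ($f = 6 - -5 = 6 + 5 = 11$)
$s{\left(O \right)} = -21 + \frac{3}{1 + O}$
$p{\left(h \right)} = \frac{3 \left(-2 + h\right)}{-7 + \frac{3 \left(-6 - 7 h\right)}{1 + h}}$ ($p{\left(h \right)} = 3 \frac{-2 + h}{-7 + \frac{3 \left(-6 - 7 h\right)}{1 + h}} = \frac{3 \left(-2 + h\right)}{-7 + \frac{3 \left(-6 - 7 h\right)}{1 + h}}$)
$p{\left(f \right)} g{\left(4 \right)} = - \frac{3 \left(1 + 11\right) \left(-2 + 11\right)}{25 + 28 \cdot 11} \cdot 4 = \left(-3\right) \frac{1}{25 + 308} \cdot 12 \cdot 9 \cdot 4 = \left(-3\right) \frac{1}{333} \cdot 12 \cdot 9 \cdot 4 = \left(- \frac{36}{37}\right) 4 = - \frac{144}{37}$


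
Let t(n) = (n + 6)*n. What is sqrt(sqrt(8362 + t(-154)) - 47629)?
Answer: sqrt(-47629 + sqrt(31154)) ≈ 217.84*I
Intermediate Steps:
t(n) = n*(6 + n) (t(n) = (6 + n)*n = n*(6 + n))
sqrt(sqrt(8362 + t(-154)) - 47629) = sqrt(sqrt(8362 - 154*(6 - 154)) - 47629) = sqrt(sqrt(8362 - 154*(-148)) - 47629) = sqrt(sqrt(8362 + 22792) - 47629) = sqrt(sqrt(31154) - 47629) = sqrt(-47629 + sqrt(31154))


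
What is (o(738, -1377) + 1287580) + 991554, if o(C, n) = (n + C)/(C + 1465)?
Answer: 5020931563/2203 ≈ 2.2791e+6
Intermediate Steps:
o(C, n) = (C + n)/(1465 + C)
(o(738, -1377) + 1287580) + 991554 = ((738 - 1377)/(1465 + 738) + 1287580) + 991554 = (-639/2203 + 1287580) + 991554 = 2836538101/2203 + 991554 = 5020931563/2203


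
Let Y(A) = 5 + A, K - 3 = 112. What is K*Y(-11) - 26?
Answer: -716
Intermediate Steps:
K = 115 (K = 3 + 112 = 115)
K*Y(-11) - 26 = 115*(5 - 11) - 26 = 115*(-6) - 26 = -690 - 26 = -716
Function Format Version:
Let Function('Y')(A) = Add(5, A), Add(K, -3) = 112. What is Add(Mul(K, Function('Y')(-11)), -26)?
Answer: -716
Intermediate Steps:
K = 115 (K = Add(3, 112) = 115)
Add(Mul(K, Function('Y')(-11)), -26) = Add(Mul(115, Add(5, -11)), -26) = Add(Mul(115, -6), -26) = Add(-690, -26) = -716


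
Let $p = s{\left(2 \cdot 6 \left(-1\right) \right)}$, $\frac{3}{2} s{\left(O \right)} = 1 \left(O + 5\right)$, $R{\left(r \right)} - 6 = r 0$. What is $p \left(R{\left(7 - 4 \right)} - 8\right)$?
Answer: $\frac{28}{3} \approx 9.3333$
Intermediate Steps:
$R{\left(r \right)} = 6$ ($R{\left(r \right)} = 6 + r 0 = 6 + 0 = 6$)
$s{\left(O \right)} = \frac{10}{3} + \frac{2 O}{3}$ ($s{\left(O \right)} = \frac{2 \cdot 1 \left(O + 5\right)}{3} = \frac{2 \cdot 1 \left(5 + O\right)}{3} = \frac{2 \left(5 + O\right)}{3} = \frac{10}{3} + \frac{2 O}{3}$)
$p = - \frac{14}{3}$ ($p = \frac{10}{3} + \frac{2 \cdot 2 \cdot 6 \left(-1\right)}{3} = \frac{10}{3} + \frac{2 \cdot 12 \left(-1\right)}{3} = \frac{10}{3} + \frac{2}{3} \left(-12\right) = \frac{10}{3} - 8 = - \frac{14}{3} \approx -4.6667$)
$p \left(R{\left(7 - 4 \right)} - 8\right) = - \frac{14 \left(6 - 8\right)}{3} = \left(- \frac{14}{3}\right) \left(-2\right) = \frac{28}{3}$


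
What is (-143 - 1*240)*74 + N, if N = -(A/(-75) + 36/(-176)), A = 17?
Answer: -93527177/3300 ≈ -28342.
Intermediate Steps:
N = 1423/3300 (N = -(17/(-75) + 36/(-176)) = -(17*(-1/75) + 36*(-1/176)) = -(-17/75 - 9/44) = -1*(-1423/3300) = 1423/3300 ≈ 0.43121)
(-143 - 1*240)*74 + N = (-143 - 1*240)*74 + 1423/3300 = (-143 - 240)*74 + 1423/3300 = -383*74 + 1423/3300 = -28342 + 1423/3300 = -93527177/3300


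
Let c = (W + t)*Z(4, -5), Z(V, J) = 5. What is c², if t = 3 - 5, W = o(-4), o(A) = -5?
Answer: 1225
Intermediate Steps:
W = -5
t = -2
c = -35 (c = (-5 - 2)*5 = -7*5 = -35)
c² = (-35)² = 1225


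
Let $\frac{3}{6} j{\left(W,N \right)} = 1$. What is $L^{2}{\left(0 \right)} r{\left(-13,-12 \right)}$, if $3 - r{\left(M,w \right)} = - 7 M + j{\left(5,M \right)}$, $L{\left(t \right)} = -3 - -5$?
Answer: $-360$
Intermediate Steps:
$j{\left(W,N \right)} = 2$ ($j{\left(W,N \right)} = 2 \cdot 1 = 2$)
$L{\left(t \right)} = 2$ ($L{\left(t \right)} = -3 + 5 = 2$)
$r{\left(M,w \right)} = 1 + 7 M$ ($r{\left(M,w \right)} = 3 - \left(- 7 M + 2\right) = 3 - \left(2 - 7 M\right) = 3 + \left(-2 + 7 M\right) = 1 + 7 M$)
$L^{2}{\left(0 \right)} r{\left(-13,-12 \right)} = 2^{2} \left(1 + 7 \left(-13\right)\right) = 4 \left(1 - 91\right) = 4 \left(-90\right) = -360$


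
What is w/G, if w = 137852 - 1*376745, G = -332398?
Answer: 238893/332398 ≈ 0.71870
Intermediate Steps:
w = -238893 (w = 137852 - 376745 = -238893)
w/G = -238893/(-332398) = -238893*(-1/332398) = 238893/332398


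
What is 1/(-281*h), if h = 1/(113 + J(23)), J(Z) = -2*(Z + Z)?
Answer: -21/281 ≈ -0.074733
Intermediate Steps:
J(Z) = -4*Z
h = 1/21 (h = 1/(113 - 4*23) = 1/(113 - 92) = 1/21 ≈ 0.047619)
1/(-281*h) = 1/(-281*1/21) = 1/(-281/21) = -21/281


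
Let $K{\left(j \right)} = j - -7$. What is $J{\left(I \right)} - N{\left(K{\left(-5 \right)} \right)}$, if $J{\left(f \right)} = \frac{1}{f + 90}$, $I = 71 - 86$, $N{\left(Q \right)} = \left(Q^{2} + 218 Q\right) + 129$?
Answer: $- \frac{42674}{75} \approx -568.99$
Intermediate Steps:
$K{\left(j \right)} = 7 + j$ ($K{\left(j \right)} = j + 7 = 7 + j$)
$N{\left(Q \right)} = 129 + Q^{2} + 218 Q$
$I = -15$
$J{\left(f \right)} = \frac{1}{90 + f}$
$J{\left(I \right)} - N{\left(K{\left(-5 \right)} \right)} = \frac{1}{90 - 15} - \left(129 + \left(7 - 5\right)^{2} + 218 \left(7 - 5\right)\right) = \frac{1}{75} - \left(129 + 2^{2} + 218 \cdot 2\right) = \frac{1}{75} - \left(129 + 4 + 436\right) = \frac{1}{75} - 569 = - \frac{42674}{75}$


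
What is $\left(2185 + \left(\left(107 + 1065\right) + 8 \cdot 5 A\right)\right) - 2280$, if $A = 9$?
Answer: $1437$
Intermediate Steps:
$\left(2185 + \left(\left(107 + 1065\right) + 8 \cdot 5 A\right)\right) - 2280 = \left(2185 + \left(\left(107 + 1065\right) + 8 \cdot 5 \cdot 9\right)\right) - 2280 = \left(2185 + \left(1172 + 40 \cdot 9\right)\right) - 2280 = \left(2185 + \left(1172 + 360\right)\right) - 2280 = \left(2185 + 1532\right) - 2280 = 3717 - 2280 = 1437$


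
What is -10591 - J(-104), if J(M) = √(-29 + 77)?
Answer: -10591 - 4*√3 ≈ -10598.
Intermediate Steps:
J(M) = 4*√3 (J(M) = √48 = 4*√3)
-10591 - J(-104) = -10591 - 4*√3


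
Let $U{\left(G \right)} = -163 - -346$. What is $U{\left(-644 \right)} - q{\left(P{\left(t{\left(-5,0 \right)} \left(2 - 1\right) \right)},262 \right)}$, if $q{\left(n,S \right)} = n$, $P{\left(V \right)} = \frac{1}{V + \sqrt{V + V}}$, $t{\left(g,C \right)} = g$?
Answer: $\frac{1282}{7} + \frac{i \sqrt{10}}{35} \approx 183.14 + 0.090351 i$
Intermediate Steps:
$U{\left(G \right)} = 183$ ($U{\left(G \right)} = -163 + 346 = 183$)
$P{\left(V \right)} = \frac{1}{V + \sqrt{2} \sqrt{V}}$ ($P{\left(V \right)} = \frac{1}{V + \sqrt{2 V}} = \frac{1}{V + \sqrt{2} \sqrt{V}}$)
$U{\left(-644 \right)} - q{\left(P{\left(t{\left(-5,0 \right)} \left(2 - 1\right) \right)},262 \right)} = 183 - \frac{1}{- 5 \left(2 - 1\right) + \sqrt{2} \sqrt{- 5 \left(2 - 1\right)}} = 183 - \frac{1}{\left(-5\right) 1 + \sqrt{2} \sqrt{\left(-5\right) 1}} = 183 - \frac{1}{-5 + \sqrt{2} \sqrt{-5}} = 183 - \frac{1}{-5 + \sqrt{2} i \sqrt{5}} = 183 - \frac{1}{-5 + i \sqrt{10}}$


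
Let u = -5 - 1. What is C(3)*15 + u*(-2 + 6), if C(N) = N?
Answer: 21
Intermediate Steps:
u = -6
C(3)*15 + u*(-2 + 6) = 3*15 - 6*(-2 + 6) = 45 - 6*4 = 45 - 24 = 21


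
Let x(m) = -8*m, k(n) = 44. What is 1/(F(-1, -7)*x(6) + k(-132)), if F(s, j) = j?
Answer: 1/380 ≈ 0.0026316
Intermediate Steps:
1/(F(-1, -7)*x(6) + k(-132)) = 1/(-(-56)*6 + 44) = 1/(-7*(-48) + 44) = 1/(336 + 44) = 1/380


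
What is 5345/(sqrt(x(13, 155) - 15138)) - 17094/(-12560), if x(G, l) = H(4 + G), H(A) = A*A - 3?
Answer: 8547/6280 - 5345*I*sqrt(3713)/7426 ≈ 1.361 - 43.859*I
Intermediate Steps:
H(A) = -3 + A**2 (H(A) = A**2 - 3 = -3 + A**2)
x(G, l) = -3 + (4 + G)**2
5345/(sqrt(x(13, 155) - 15138)) - 17094/(-12560) = 5345/(sqrt((-3 + (4 + 13)**2) - 15138)) - 17094/(-12560) = 5345/(sqrt((-3 + 17**2) - 15138)) - 17094*(-1/12560) = 5345/(sqrt((-3 + 289) - 15138)) + 8547/6280 = 5345/(sqrt(286 - 15138)) + 8547/6280 = 5345/(sqrt(-14852)) + 8547/6280 = 5345/((2*I*sqrt(3713))) + 8547/6280 = 5345*(-I*sqrt(3713)/7426) + 8547/6280 = -5345*I*sqrt(3713)/7426 + 8547/6280 = 8547/6280 - 5345*I*sqrt(3713)/7426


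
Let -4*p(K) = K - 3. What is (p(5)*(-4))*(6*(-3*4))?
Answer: -144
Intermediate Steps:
p(K) = ¾ - K/4 (p(K) = -(K - 3)/4 = -(-3 + K)/4 = ¾ - K/4)
(p(5)*(-4))*(6*(-3*4)) = ((¾ - ¼*5)*(-4))*(6*(-3*4)) = ((¾ - 5/4)*(-4))*(6*(-12)) = -½*(-4)*(-72) = 2*(-72) = -144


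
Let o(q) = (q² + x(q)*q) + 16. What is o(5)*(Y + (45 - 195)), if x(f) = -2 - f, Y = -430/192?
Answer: -14615/16 ≈ -913.44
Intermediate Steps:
Y = -215/96 (Y = -430*1/192 = -215/96 ≈ -2.2396)
o(q) = 16 + q² + q*(-2 - q) (o(q) = (q² + (-2 - q)*q) + 16 = (q² + q*(-2 - q)) + 16 = 16 + q² + q*(-2 - q))
o(5)*(Y + (45 - 195)) = (16 - 2*5)*(-215/96 + (45 - 195)) = (16 - 10)*(-215/96 - 150) = 6*(-14615/96) = -14615/16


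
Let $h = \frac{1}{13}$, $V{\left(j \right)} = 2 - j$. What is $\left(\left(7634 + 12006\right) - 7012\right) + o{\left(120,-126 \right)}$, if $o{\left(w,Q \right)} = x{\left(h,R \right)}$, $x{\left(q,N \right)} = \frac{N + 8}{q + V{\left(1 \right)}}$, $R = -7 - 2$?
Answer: $\frac{176779}{14} \approx 12627.0$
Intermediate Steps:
$R = -9$
$h = \frac{1}{13} \approx 0.076923$
$x{\left(q,N \right)} = \frac{8 + N}{1 + q}$ ($x{\left(q,N \right)} = \frac{N + 8}{q + \left(2 - 1\right)} = \frac{8 + N}{q + \left(2 - 1\right)} = \frac{8 + N}{q + 1} = \frac{8 + N}{1 + q}$)
$o{\left(w,Q \right)} = - \frac{13}{14}$ ($o{\left(w,Q \right)} = \frac{8 - 9}{1 + \frac{1}{13}} = \frac{1}{\frac{14}{13}} \left(-1\right) = \frac{13}{14} \left(-1\right) = - \frac{13}{14}$)
$\left(\left(7634 + 12006\right) - 7012\right) + o{\left(120,-126 \right)} = \left(\left(7634 + 12006\right) - 7012\right) - \frac{13}{14} = \left(19640 - 7012\right) - \frac{13}{14} = 12628 - \frac{13}{14} = \frac{176779}{14}$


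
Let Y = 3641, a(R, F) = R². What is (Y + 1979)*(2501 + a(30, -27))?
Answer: 19113620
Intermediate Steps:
(Y + 1979)*(2501 + a(30, -27)) = (3641 + 1979)*(2501 + 30²) = 5620*(2501 + 900) = 5620*3401 = 19113620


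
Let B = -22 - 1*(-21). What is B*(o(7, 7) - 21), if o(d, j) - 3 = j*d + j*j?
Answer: -80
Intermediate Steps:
B = -1 (B = -22 + 21 = -1)
o(d, j) = 3 + j**2 + d*j (o(d, j) = 3 + (j*d + j*j) = 3 + (d*j + j**2) = 3 + (j**2 + d*j) = 3 + j**2 + d*j)
B*(o(7, 7) - 21) = -((3 + 7**2 + 7*7) - 21) = -((3 + 49 + 49) - 21) = -(101 - 21) = -1*80 = -80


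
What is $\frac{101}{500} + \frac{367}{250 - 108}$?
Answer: $\frac{98921}{35500} \approx 2.7865$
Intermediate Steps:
$\frac{101}{500} + \frac{367}{250 - 108} = 101 \cdot \frac{1}{500} + \frac{367}{250 - 108} = \frac{101}{500} + \frac{367}{142} = \frac{98921}{35500}$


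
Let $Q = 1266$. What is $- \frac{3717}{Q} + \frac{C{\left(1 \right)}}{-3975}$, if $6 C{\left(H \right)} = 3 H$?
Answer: $- \frac{2462618}{838725} \approx -2.9361$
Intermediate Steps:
$C{\left(H \right)} = \frac{H}{2}$ ($C{\left(H \right)} = \frac{3 H}{6} = \frac{H}{2}$)
$- \frac{3717}{Q} + \frac{C{\left(1 \right)}}{-3975} = - \frac{3717}{1266} + \frac{\frac{1}{2} \cdot 1}{-3975} = \left(-3717\right) \frac{1}{1266} + \frac{1}{2} \left(- \frac{1}{3975}\right) = - \frac{1239}{422} - \frac{1}{7950} = - \frac{2462618}{838725}$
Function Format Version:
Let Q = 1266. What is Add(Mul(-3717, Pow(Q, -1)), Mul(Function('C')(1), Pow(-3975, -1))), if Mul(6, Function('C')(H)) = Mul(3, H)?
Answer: Rational(-2462618, 838725) ≈ -2.9361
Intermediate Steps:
Function('C')(H) = Mul(Rational(1, 2), H) (Function('C')(H) = Mul(Rational(1, 6), Mul(3, H)) = Mul(Rational(1, 2), H))
Add(Mul(-3717, Pow(Q, -1)), Mul(Function('C')(1), Pow(-3975, -1))) = Add(Mul(-3717, Pow(1266, -1)), Mul(Mul(Rational(1, 2), 1), Pow(-3975, -1))) = Add(Mul(-3717, Rational(1, 1266)), Mul(Rational(1, 2), Rational(-1, 3975))) = Add(Rational(-1239, 422), Rational(-1, 7950)) = Rational(-2462618, 838725)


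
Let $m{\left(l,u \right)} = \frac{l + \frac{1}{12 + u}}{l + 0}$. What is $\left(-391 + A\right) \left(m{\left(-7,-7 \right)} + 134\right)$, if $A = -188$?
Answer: $- \frac{2735196}{35} \approx -78149.0$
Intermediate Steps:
$m{\left(l,u \right)} = \frac{l + \frac{1}{12 + u}}{l}$
$\left(-391 + A\right) \left(m{\left(-7,-7 \right)} + 134\right) = \left(-391 - 188\right) \left(\frac{1 + 12 \left(-7\right) - -49}{\left(-7\right) \left(12 - 7\right)} + 134\right) = - 579 \left(- \frac{1 - 84 + 49}{7 \cdot 5} + 134\right) = - 579 \left(\left(- \frac{1}{7}\right) \frac{1}{5} \left(-34\right) + 134\right) = - 579 \left(\frac{34}{35} + 134\right) = \left(-579\right) \frac{4724}{35} = - \frac{2735196}{35}$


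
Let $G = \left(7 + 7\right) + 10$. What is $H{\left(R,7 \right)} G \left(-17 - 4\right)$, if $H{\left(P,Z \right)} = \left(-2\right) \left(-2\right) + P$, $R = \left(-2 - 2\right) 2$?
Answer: $2016$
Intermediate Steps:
$G = 24$ ($G = 14 + 10 = 24$)
$R = -8$ ($R = \left(-4\right) 2 = -8$)
$H{\left(P,Z \right)} = 4 + P$
$H{\left(R,7 \right)} G \left(-17 - 4\right) = \left(4 - 8\right) 24 \left(-17 - 4\right) = \left(-4\right) 24 \left(-17 - 4\right) = \left(-96\right) \left(-21\right) = 2016$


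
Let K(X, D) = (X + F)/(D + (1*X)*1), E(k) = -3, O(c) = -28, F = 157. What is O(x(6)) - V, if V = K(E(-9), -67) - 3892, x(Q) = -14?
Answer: 19331/5 ≈ 3866.2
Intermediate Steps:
K(X, D) = (157 + X)/(D + X) (K(X, D) = (X + 157)/(D + (1*X)*1) = (157 + X)/(D + X*1) = (157 + X)/(D + X))
V = -19471/5 (V = (157 - 3)/(-67 - 3) - 3892 = 154/(-70) - 3892 = -1/70*154 - 3892 = -11/5 - 3892 = -19471/5 ≈ -3894.2)
O(x(6)) - V = -28 - 1*(-19471/5) = -28 + 19471/5 = 19331/5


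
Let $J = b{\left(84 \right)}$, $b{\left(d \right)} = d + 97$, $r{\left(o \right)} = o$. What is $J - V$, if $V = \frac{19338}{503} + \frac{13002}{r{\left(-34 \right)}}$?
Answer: $\frac{4488988}{8551} \approx 524.97$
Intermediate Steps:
$b{\left(d \right)} = 97 + d$
$J = 181$ ($J = 97 + 84 = 181$)
$V = - \frac{2941257}{8551}$ ($V = \frac{19338}{503} + \frac{13002}{-34} = 19338 \cdot \frac{1}{503} + 13002 \left(- \frac{1}{34}\right) = \frac{19338}{503} - \frac{6501}{17} = - \frac{2941257}{8551} \approx -343.97$)
$J - V = 181 - - \frac{2941257}{8551} = 181 + \frac{2941257}{8551} = \frac{4488988}{8551}$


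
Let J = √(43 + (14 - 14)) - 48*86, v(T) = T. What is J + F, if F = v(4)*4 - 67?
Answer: -4179 + √43 ≈ -4172.4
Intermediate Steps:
J = -4128 + √43 (J = √(43 + 0) - 4128 = √43 - 4128 = -4128 + √43 ≈ -4121.4)
F = -51 (F = 4*4 - 67 = 16 - 67 = -51)
J + F = (-4128 + √43) - 51 = -4179 + √43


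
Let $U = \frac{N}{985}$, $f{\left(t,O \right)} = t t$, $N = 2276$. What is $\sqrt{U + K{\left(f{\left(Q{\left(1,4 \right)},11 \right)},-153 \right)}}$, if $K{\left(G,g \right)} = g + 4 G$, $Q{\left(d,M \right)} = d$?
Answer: $\frac{i \sqrt{142321665}}{985} \approx 12.112 i$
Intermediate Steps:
$f{\left(t,O \right)} = t^{2}$
$U = \frac{2276}{985} \approx 2.3107$
$\sqrt{U + K{\left(f{\left(Q{\left(1,4 \right)},11 \right)},-153 \right)}} = \sqrt{\frac{2276}{985} - \left(153 - 4 \cdot 1^{2}\right)} = \sqrt{\frac{2276}{985} + \left(-153 + 4 \cdot 1\right)} = \sqrt{\frac{2276}{985} + \left(-153 + 4\right)} = \sqrt{\frac{2276}{985} - 149} = \sqrt{- \frac{144489}{985}} = \frac{i \sqrt{142321665}}{985}$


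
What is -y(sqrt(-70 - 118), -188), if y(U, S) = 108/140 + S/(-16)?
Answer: -1753/140 ≈ -12.521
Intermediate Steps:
y(U, S) = 27/35 - S/16 (y(U, S) = 108*(1/140) + S*(-1/16) = 27/35 - S/16)
-y(sqrt(-70 - 118), -188) = -(27/35 - 1/16*(-188)) = -(27/35 + 47/4) = -1*1753/140 = -1753/140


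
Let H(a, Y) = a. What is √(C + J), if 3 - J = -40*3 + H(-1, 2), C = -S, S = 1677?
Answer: I*√1553 ≈ 39.408*I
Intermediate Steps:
C = -1677 (C = -1*1677 = -1677)
J = 124 (J = 3 - (-40*3 - 1) = 3 - (-120 - 1) = 3 - 1*(-121) = 3 + 121 = 124)
√(C + J) = √(-1677 + 124) = √(-1553) = I*√1553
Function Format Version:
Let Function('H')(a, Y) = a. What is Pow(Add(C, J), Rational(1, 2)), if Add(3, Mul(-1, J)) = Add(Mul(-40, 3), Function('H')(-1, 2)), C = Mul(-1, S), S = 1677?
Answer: Mul(I, Pow(1553, Rational(1, 2))) ≈ Mul(39.408, I)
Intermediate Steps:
C = -1677 (C = Mul(-1, 1677) = -1677)
J = 124 (J = Add(3, Mul(-1, Add(Mul(-40, 3), -1))) = Add(3, Mul(-1, Add(-120, -1))) = Add(3, Mul(-1, -121)) = Add(3, 121) = 124)
Pow(Add(C, J), Rational(1, 2)) = Pow(Add(-1677, 124), Rational(1, 2)) = Pow(-1553, Rational(1, 2)) = Mul(I, Pow(1553, Rational(1, 2)))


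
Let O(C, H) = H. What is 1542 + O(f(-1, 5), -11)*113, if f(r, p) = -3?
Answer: 299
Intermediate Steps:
1542 + O(f(-1, 5), -11)*113 = 1542 - 11*113 = 1542 - 1243 = 299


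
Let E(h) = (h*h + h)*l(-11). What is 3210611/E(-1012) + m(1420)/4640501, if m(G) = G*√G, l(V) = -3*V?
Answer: 3210611/33763356 + 2840*√355/4640501 ≈ 0.10662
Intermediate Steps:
m(G) = G^(3/2)
E(h) = 33*h + 33*h² (E(h) = (h*h + h)*(-3*(-11)) = (h² + h)*33 = (h + h²)*33 = 33*h + 33*h²)
3210611/E(-1012) + m(1420)/4640501 = 3210611/((33*(-1012)*(1 - 1012))) + 1420^(3/2)/4640501 = 3210611/((33*(-1012)*(-1011))) + (2840*√355)*(1/4640501) = 3210611/33763356 + 2840*√355/4640501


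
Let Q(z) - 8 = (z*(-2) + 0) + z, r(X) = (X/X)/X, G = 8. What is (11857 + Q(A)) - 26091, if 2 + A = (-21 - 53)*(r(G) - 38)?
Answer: -68107/4 ≈ -17027.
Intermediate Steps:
r(X) = 1/X
A = 11203/4 (A = -2 + (-21 - 53)*(1/8 - 38) = -2 - 74*(1/8 - 38) = -2 - 74*(-303/8) = -2 + 11211/4 = 11203/4 ≈ 2800.8)
Q(z) = 8 - z (Q(z) = 8 + ((z*(-2) + 0) + z) = 8 + ((-2*z + 0) + z) = 8 + (-2*z + z) = 8 - z)
(11857 + Q(A)) - 26091 = (11857 + (8 - 1*11203/4)) - 26091 = (11857 + (8 - 11203/4)) - 26091 = (11857 - 11171/4) - 26091 = 36257/4 - 26091 = -68107/4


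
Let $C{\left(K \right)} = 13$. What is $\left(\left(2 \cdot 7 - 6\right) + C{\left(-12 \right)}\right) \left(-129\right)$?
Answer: $-2709$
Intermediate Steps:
$\left(\left(2 \cdot 7 - 6\right) + C{\left(-12 \right)}\right) \left(-129\right) = \left(\left(2 \cdot 7 - 6\right) + 13\right) \left(-129\right) = \left(\left(14 - 6\right) + 13\right) \left(-129\right) = \left(8 + 13\right) \left(-129\right) = 21 \left(-129\right) = -2709$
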